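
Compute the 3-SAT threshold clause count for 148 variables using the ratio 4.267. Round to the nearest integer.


The 3-SAT phase transition occurs at approximately 4.267 clauses per variable.
m = 4.267 * 148 = 631.516.
Rounded to nearest integer: 632.

632


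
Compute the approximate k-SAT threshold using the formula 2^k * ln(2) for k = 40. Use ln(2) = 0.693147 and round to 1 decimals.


Using the asymptotic formula: threshold ~ 2^k * ln(2).
2^40 = 1099511627776.
1099511627776 * 0.693147 = 762123186258.1.

762123186258.1


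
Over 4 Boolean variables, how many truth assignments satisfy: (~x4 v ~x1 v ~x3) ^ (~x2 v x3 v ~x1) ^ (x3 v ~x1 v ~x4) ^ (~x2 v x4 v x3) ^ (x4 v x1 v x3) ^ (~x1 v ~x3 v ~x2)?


Enumerate all 16 truth assignments over 4 variables.
Test each against every clause.
Satisfying assignments found: 8.

8


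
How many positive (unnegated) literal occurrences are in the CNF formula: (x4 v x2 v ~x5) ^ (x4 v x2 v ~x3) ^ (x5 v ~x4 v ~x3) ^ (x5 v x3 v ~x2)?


Scan each clause for unnegated literals.
Clause 1: 2 positive; Clause 2: 2 positive; Clause 3: 1 positive; Clause 4: 2 positive.
Total positive literal occurrences = 7.

7


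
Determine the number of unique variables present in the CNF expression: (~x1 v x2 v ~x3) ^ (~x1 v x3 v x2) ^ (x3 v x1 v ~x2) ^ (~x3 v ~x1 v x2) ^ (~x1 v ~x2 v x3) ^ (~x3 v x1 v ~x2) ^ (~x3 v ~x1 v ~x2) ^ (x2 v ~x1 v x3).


Identify each distinct variable in the formula.
Variables found: x1, x2, x3.
Total distinct variables = 3.

3


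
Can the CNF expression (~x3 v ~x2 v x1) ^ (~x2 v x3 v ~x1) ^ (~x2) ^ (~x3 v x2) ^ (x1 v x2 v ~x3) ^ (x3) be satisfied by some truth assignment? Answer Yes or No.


Check all 8 possible truth assignments.
Number of satisfying assignments found: 0.
The formula is unsatisfiable.

No


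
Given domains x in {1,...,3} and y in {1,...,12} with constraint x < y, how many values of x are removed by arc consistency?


For the constraint x < y, x needs a supporting value in y's domain.
x can be at most 11 (one less than y's maximum).
Valid x values from domain: 3 out of 3.
Pruned = 3 - 3 = 0.

0


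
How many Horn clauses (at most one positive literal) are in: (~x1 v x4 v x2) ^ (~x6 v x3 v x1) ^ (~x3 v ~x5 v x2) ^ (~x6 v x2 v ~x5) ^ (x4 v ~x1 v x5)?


A Horn clause has at most one positive literal.
Clause 1: 2 positive lit(s) -> not Horn
Clause 2: 2 positive lit(s) -> not Horn
Clause 3: 1 positive lit(s) -> Horn
Clause 4: 1 positive lit(s) -> Horn
Clause 5: 2 positive lit(s) -> not Horn
Total Horn clauses = 2.

2


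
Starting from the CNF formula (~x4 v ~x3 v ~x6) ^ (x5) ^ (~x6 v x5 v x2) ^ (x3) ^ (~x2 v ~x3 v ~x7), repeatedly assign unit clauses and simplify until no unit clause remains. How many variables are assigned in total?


Unit propagation repeatedly assigns the literal in any unit clause, then simplifies.
Assignments in order: x5 = T, x3 = T.
No further unit clauses remain.
Total variables assigned = 2.

2


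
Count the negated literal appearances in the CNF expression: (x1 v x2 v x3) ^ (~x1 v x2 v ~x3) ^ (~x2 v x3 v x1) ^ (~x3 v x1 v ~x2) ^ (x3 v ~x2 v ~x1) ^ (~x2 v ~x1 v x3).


Scan each clause for negated literals.
Clause 1: 0 negative; Clause 2: 2 negative; Clause 3: 1 negative; Clause 4: 2 negative; Clause 5: 2 negative; Clause 6: 2 negative.
Total negative literal occurrences = 9.

9


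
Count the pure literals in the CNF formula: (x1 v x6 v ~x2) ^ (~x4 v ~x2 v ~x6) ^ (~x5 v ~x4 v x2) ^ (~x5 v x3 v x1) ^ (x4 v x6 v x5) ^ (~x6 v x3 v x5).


A pure literal appears in only one polarity across all clauses.
Pure literals: x1 (positive only), x3 (positive only).
Count = 2.

2


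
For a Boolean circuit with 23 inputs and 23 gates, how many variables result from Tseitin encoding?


The Tseitin transformation introduces one auxiliary variable per gate.
Total variables = inputs + gates = 23 + 23 = 46.

46


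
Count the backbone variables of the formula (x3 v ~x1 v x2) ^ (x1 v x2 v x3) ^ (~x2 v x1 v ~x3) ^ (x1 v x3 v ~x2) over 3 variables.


Find all satisfying assignments: 4 model(s).
Check which variables have the same value in every model.
No variable is fixed across all models.
Backbone size = 0.

0


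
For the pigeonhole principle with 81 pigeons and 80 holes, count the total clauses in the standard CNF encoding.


The PHP encoding has two parts:
1) At-least-one-hole clauses: 81 (one per pigeon, each with 80 literals).
2) At-most-one-pigeon-per-hole clauses: 80 holes * C(81,2) = 80 * 3240 = 259200.
Total clauses = 81 + 259200 = 259281.

259281


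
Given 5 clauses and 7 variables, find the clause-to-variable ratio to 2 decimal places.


Clause-to-variable ratio = clauses / variables.
5 / 7 = 0.71.

0.71


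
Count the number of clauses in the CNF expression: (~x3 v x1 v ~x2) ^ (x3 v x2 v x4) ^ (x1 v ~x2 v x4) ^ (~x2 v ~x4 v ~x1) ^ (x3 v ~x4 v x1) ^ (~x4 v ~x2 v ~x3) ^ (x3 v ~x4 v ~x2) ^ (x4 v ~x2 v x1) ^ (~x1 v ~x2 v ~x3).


Each group enclosed in parentheses joined by ^ is one clause.
Counting the conjuncts: 9 clauses.

9


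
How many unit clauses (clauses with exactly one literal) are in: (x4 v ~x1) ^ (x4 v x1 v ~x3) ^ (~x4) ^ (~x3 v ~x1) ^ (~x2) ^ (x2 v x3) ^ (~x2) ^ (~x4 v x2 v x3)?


A unit clause contains exactly one literal.
Unit clauses found: (~x4), (~x2), (~x2).
Count = 3.

3


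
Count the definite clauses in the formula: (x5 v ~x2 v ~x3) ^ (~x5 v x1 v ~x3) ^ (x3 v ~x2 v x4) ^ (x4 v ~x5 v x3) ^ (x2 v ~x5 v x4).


A definite clause has exactly one positive literal.
Clause 1: 1 positive -> definite
Clause 2: 1 positive -> definite
Clause 3: 2 positive -> not definite
Clause 4: 2 positive -> not definite
Clause 5: 2 positive -> not definite
Definite clause count = 2.

2


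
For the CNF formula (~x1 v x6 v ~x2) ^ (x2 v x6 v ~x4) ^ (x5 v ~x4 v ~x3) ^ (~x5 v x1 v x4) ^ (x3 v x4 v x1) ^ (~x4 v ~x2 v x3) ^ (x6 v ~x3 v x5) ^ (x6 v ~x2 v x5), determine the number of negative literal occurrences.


Scan each clause for negated literals.
Clause 1: 2 negative; Clause 2: 1 negative; Clause 3: 2 negative; Clause 4: 1 negative; Clause 5: 0 negative; Clause 6: 2 negative; Clause 7: 1 negative; Clause 8: 1 negative.
Total negative literal occurrences = 10.

10


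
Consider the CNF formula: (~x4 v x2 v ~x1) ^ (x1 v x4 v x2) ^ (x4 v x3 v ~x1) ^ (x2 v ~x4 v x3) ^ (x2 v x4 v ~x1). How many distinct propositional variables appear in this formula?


Identify each distinct variable in the formula.
Variables found: x1, x2, x3, x4.
Total distinct variables = 4.

4


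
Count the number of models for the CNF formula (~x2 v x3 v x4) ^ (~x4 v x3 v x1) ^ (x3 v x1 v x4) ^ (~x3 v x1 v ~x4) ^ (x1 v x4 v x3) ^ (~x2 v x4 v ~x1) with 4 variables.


Enumerate all 16 truth assignments over 4 variables.
Test each against every clause.
Satisfying assignments found: 8.

8


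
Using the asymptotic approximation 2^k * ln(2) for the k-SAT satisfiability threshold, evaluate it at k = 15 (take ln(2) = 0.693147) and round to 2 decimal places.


Using the asymptotic formula: threshold ~ 2^k * ln(2).
2^15 = 32768.
32768 * 0.693147 = 22713.04.

22713.04


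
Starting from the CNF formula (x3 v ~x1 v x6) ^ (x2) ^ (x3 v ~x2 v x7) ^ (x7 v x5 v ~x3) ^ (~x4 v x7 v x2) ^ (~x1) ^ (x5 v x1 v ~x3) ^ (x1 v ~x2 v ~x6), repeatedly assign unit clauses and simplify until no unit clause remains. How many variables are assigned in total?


Unit propagation repeatedly assigns the literal in any unit clause, then simplifies.
Assignments in order: x2 = T, x1 = F, x6 = F.
No further unit clauses remain.
Total variables assigned = 3.

3


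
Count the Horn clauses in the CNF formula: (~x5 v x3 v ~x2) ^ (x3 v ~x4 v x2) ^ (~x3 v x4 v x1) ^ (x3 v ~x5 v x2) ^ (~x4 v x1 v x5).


A Horn clause has at most one positive literal.
Clause 1: 1 positive lit(s) -> Horn
Clause 2: 2 positive lit(s) -> not Horn
Clause 3: 2 positive lit(s) -> not Horn
Clause 4: 2 positive lit(s) -> not Horn
Clause 5: 2 positive lit(s) -> not Horn
Total Horn clauses = 1.

1


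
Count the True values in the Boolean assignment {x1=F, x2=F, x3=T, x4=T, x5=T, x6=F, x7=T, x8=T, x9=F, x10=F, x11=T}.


The weight is the number of variables assigned True.
True variables: x3, x4, x5, x7, x8, x11.
Weight = 6.

6


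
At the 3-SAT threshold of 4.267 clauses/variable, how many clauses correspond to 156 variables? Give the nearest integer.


The 3-SAT phase transition occurs at approximately 4.267 clauses per variable.
m = 4.267 * 156 = 665.652.
Rounded to nearest integer: 666.

666


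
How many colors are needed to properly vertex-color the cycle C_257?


An odd cycle cannot be 2-colored: alternating two colors around the cycle returns to the start with a conflict.
Since 257 is odd, three colors are required (and three suffice).
Chromatic number = 3.

3


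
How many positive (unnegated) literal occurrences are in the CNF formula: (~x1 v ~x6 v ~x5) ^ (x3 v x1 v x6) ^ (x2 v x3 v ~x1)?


Scan each clause for unnegated literals.
Clause 1: 0 positive; Clause 2: 3 positive; Clause 3: 2 positive.
Total positive literal occurrences = 5.

5


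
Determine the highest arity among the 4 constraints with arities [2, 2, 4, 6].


The arities are: 2, 2, 4, 6.
Scan for the maximum value.
Maximum arity = 6.

6


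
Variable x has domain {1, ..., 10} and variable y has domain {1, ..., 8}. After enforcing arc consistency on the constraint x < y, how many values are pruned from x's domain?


For the constraint x < y, x needs a supporting value in y's domain.
x can be at most 7 (one less than y's maximum).
Valid x values from domain: 7 out of 10.
Pruned = 10 - 7 = 3.

3


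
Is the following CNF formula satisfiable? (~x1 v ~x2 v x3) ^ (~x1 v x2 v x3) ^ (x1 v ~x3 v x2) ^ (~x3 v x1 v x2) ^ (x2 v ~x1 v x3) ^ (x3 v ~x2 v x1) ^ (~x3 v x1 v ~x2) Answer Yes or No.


Check all 8 possible truth assignments.
Number of satisfying assignments found: 3.
The formula is satisfiable.

Yes


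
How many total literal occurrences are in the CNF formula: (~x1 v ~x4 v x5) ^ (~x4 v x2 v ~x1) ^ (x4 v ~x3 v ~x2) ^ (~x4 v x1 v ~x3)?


Clause lengths: 3, 3, 3, 3.
Sum = 3 + 3 + 3 + 3 = 12.

12


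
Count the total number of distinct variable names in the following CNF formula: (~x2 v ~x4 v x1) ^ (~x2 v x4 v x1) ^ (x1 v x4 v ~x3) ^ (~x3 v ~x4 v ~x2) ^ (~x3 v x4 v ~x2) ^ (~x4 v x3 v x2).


Identify each distinct variable in the formula.
Variables found: x1, x2, x3, x4.
Total distinct variables = 4.

4


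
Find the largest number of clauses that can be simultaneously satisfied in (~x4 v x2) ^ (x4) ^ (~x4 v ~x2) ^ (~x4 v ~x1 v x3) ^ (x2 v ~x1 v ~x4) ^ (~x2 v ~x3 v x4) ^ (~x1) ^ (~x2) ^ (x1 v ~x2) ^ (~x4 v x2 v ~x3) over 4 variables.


Enumerate all 16 truth assignments.
For each, count how many of the 10 clauses are satisfied.
The formula is not fully satisfiable, so the maximum is below 10.
Maximum simultaneously satisfiable clauses = 9.

9


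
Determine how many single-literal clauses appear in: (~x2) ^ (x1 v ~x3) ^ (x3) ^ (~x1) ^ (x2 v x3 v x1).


A unit clause contains exactly one literal.
Unit clauses found: (~x2), (x3), (~x1).
Count = 3.

3


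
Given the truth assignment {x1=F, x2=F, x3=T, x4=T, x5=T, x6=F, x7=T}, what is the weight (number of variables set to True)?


The weight is the number of variables assigned True.
True variables: x3, x4, x5, x7.
Weight = 4.

4


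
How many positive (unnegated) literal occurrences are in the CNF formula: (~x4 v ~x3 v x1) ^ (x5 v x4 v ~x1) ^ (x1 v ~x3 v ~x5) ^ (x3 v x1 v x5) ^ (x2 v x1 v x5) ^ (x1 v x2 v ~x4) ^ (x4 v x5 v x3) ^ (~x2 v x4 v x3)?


Scan each clause for unnegated literals.
Clause 1: 1 positive; Clause 2: 2 positive; Clause 3: 1 positive; Clause 4: 3 positive; Clause 5: 3 positive; Clause 6: 2 positive; Clause 7: 3 positive; Clause 8: 2 positive.
Total positive literal occurrences = 17.

17


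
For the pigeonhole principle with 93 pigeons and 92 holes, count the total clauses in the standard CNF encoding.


The PHP encoding has two parts:
1) At-least-one-hole clauses: 93 (one per pigeon, each with 92 literals).
2) At-most-one-pigeon-per-hole clauses: 92 holes * C(93,2) = 92 * 4278 = 393576.
Total clauses = 93 + 393576 = 393669.

393669


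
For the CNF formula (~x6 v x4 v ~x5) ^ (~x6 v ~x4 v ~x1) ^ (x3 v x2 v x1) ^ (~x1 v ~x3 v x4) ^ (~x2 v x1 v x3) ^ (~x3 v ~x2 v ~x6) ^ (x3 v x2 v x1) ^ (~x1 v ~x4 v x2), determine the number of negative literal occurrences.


Scan each clause for negated literals.
Clause 1: 2 negative; Clause 2: 3 negative; Clause 3: 0 negative; Clause 4: 2 negative; Clause 5: 1 negative; Clause 6: 3 negative; Clause 7: 0 negative; Clause 8: 2 negative.
Total negative literal occurrences = 13.

13


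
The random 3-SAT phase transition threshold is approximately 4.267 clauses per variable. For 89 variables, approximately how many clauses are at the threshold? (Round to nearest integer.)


The 3-SAT phase transition occurs at approximately 4.267 clauses per variable.
m = 4.267 * 89 = 379.763.
Rounded to nearest integer: 380.

380


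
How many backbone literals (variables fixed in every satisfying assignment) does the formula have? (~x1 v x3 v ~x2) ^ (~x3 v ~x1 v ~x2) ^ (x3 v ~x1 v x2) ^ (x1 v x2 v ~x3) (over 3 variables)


Find all satisfying assignments: 4 model(s).
Check which variables have the same value in every model.
No variable is fixed across all models.
Backbone size = 0.

0


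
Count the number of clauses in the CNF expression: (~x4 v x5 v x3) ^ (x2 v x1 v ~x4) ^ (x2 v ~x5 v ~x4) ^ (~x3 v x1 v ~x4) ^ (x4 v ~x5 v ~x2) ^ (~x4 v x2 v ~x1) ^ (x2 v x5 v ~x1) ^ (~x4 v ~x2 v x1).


Each group enclosed in parentheses joined by ^ is one clause.
Counting the conjuncts: 8 clauses.

8


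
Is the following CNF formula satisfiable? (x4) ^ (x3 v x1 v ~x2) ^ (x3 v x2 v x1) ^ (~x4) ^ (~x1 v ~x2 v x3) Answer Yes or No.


Check all 16 possible truth assignments.
Number of satisfying assignments found: 0.
The formula is unsatisfiable.

No


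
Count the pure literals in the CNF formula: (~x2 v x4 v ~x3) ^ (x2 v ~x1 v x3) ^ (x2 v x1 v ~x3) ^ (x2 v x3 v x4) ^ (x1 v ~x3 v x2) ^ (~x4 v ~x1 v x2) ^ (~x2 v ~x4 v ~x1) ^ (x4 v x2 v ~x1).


A pure literal appears in only one polarity across all clauses.
No pure literals found.
Count = 0.

0


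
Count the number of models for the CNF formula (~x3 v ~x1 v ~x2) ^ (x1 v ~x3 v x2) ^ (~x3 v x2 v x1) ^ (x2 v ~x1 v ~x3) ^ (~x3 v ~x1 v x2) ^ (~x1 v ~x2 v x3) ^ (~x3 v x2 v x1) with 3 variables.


Enumerate all 8 truth assignments over 3 variables.
Test each against every clause.
Satisfying assignments found: 4.

4


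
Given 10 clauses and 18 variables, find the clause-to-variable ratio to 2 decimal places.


Clause-to-variable ratio = clauses / variables.
10 / 18 = 0.56.

0.56


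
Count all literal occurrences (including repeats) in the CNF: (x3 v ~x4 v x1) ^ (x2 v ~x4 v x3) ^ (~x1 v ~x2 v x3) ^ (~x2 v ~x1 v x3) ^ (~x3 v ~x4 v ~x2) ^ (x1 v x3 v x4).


Clause lengths: 3, 3, 3, 3, 3, 3.
Sum = 3 + 3 + 3 + 3 + 3 + 3 = 18.

18


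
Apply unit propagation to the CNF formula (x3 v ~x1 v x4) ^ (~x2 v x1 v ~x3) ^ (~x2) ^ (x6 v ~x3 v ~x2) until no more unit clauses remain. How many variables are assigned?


Unit propagation repeatedly assigns the literal in any unit clause, then simplifies.
Assignments in order: x2 = F.
No further unit clauses remain.
Total variables assigned = 1.

1


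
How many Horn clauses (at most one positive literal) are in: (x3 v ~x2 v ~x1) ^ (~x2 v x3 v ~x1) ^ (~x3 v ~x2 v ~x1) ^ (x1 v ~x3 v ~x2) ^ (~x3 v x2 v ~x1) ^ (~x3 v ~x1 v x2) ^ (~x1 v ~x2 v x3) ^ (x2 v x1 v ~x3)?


A Horn clause has at most one positive literal.
Clause 1: 1 positive lit(s) -> Horn
Clause 2: 1 positive lit(s) -> Horn
Clause 3: 0 positive lit(s) -> Horn
Clause 4: 1 positive lit(s) -> Horn
Clause 5: 1 positive lit(s) -> Horn
Clause 6: 1 positive lit(s) -> Horn
Clause 7: 1 positive lit(s) -> Horn
Clause 8: 2 positive lit(s) -> not Horn
Total Horn clauses = 7.

7


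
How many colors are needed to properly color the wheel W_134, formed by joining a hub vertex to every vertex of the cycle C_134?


W_134 consists of the cycle C_134 together with a hub vertex adjacent to every cycle vertex.
The cycle C_134 needs 2 colors (even cycle -> 2).
The hub is adjacent to every cycle vertex, so it must receive a new color distinct from all of them.
Chromatic number = 2 + 1 = 3.

3


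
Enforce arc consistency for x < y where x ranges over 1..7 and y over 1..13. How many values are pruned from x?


For the constraint x < y, x needs a supporting value in y's domain.
x can be at most 12 (one less than y's maximum).
Valid x values from domain: 7 out of 7.
Pruned = 7 - 7 = 0.

0


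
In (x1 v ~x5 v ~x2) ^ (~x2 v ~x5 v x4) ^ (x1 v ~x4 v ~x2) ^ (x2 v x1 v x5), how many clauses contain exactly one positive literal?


A definite clause has exactly one positive literal.
Clause 1: 1 positive -> definite
Clause 2: 1 positive -> definite
Clause 3: 1 positive -> definite
Clause 4: 3 positive -> not definite
Definite clause count = 3.

3


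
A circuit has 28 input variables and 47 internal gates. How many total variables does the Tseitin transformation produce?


The Tseitin transformation introduces one auxiliary variable per gate.
Total variables = inputs + gates = 28 + 47 = 75.

75


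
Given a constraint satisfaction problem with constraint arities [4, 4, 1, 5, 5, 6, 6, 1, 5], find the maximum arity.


The arities are: 4, 4, 1, 5, 5, 6, 6, 1, 5.
Scan for the maximum value.
Maximum arity = 6.

6


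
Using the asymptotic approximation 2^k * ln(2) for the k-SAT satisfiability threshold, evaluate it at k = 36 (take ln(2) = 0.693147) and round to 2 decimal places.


Using the asymptotic formula: threshold ~ 2^k * ln(2).
2^36 = 68719476736.
68719476736 * 0.693147 = 47632699141.13.

47632699141.13


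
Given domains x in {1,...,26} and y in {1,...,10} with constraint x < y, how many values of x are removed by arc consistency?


For the constraint x < y, x needs a supporting value in y's domain.
x can be at most 9 (one less than y's maximum).
Valid x values from domain: 9 out of 26.
Pruned = 26 - 9 = 17.

17


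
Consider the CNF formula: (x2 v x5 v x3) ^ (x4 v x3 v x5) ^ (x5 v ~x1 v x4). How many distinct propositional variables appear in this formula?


Identify each distinct variable in the formula.
Variables found: x1, x2, x3, x4, x5.
Total distinct variables = 5.

5


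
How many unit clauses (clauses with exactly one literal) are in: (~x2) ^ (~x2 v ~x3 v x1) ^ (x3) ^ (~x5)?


A unit clause contains exactly one literal.
Unit clauses found: (~x2), (x3), (~x5).
Count = 3.

3


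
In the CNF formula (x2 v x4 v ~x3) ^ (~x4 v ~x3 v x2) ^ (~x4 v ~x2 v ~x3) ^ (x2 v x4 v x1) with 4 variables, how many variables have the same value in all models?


Find all satisfying assignments: 9 model(s).
Check which variables have the same value in every model.
No variable is fixed across all models.
Backbone size = 0.

0


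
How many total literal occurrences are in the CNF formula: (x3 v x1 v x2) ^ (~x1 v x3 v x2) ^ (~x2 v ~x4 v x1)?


Clause lengths: 3, 3, 3.
Sum = 3 + 3 + 3 = 9.

9


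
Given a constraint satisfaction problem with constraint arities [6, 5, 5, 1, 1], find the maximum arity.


The arities are: 6, 5, 5, 1, 1.
Scan for the maximum value.
Maximum arity = 6.

6


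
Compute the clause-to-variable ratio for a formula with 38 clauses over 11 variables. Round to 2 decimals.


Clause-to-variable ratio = clauses / variables.
38 / 11 = 3.45.

3.45


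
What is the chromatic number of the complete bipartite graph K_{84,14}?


K_{84,14} is bipartite by definition: the two parts are independent sets, with every edge crossing between them.
Color all vertices in one part with color 1 and all vertices in the other part with color 2.
Since the graph has at least one edge, one color does not suffice.
Chromatic number = 2.

2


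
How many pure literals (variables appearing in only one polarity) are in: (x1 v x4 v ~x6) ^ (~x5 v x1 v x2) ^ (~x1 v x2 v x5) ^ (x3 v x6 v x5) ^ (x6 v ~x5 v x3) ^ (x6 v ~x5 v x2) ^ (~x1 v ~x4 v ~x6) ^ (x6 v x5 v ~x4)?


A pure literal appears in only one polarity across all clauses.
Pure literals: x2 (positive only), x3 (positive only).
Count = 2.

2


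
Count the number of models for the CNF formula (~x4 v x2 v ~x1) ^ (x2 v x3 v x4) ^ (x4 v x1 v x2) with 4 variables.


Enumerate all 16 truth assignments over 4 variables.
Test each against every clause.
Satisfying assignments found: 11.

11


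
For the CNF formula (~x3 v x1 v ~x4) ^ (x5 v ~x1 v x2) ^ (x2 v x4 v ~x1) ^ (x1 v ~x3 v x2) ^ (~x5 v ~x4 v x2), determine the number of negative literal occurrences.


Scan each clause for negated literals.
Clause 1: 2 negative; Clause 2: 1 negative; Clause 3: 1 negative; Clause 4: 1 negative; Clause 5: 2 negative.
Total negative literal occurrences = 7.

7


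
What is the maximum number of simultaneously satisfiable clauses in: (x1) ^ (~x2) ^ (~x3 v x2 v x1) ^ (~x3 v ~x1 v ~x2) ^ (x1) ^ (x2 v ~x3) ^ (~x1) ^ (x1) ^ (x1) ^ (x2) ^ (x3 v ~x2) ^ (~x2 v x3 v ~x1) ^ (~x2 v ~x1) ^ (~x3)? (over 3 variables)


Enumerate all 8 truth assignments.
For each, count how many of the 14 clauses are satisfied.
The formula is not fully satisfiable, so the maximum is below 14.
Maximum simultaneously satisfiable clauses = 12.

12


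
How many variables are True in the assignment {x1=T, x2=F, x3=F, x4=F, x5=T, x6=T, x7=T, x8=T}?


The weight is the number of variables assigned True.
True variables: x1, x5, x6, x7, x8.
Weight = 5.

5


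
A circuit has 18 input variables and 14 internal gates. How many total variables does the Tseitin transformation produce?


The Tseitin transformation introduces one auxiliary variable per gate.
Total variables = inputs + gates = 18 + 14 = 32.

32


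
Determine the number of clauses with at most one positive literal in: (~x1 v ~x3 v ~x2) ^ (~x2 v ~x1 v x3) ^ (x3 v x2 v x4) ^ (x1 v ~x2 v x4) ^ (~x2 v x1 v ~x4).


A Horn clause has at most one positive literal.
Clause 1: 0 positive lit(s) -> Horn
Clause 2: 1 positive lit(s) -> Horn
Clause 3: 3 positive lit(s) -> not Horn
Clause 4: 2 positive lit(s) -> not Horn
Clause 5: 1 positive lit(s) -> Horn
Total Horn clauses = 3.

3


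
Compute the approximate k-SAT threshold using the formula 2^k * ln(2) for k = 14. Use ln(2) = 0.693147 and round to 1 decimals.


Using the asymptotic formula: threshold ~ 2^k * ln(2).
2^14 = 16384.
16384 * 0.693147 = 11356.5.

11356.5


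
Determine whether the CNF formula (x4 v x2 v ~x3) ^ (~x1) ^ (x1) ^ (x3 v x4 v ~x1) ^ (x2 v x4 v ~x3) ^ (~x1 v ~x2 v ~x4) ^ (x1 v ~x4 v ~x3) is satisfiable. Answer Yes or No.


Check all 16 possible truth assignments.
Number of satisfying assignments found: 0.
The formula is unsatisfiable.

No


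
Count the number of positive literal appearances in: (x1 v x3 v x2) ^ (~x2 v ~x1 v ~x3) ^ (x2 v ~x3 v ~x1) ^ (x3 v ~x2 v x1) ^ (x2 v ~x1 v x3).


Scan each clause for unnegated literals.
Clause 1: 3 positive; Clause 2: 0 positive; Clause 3: 1 positive; Clause 4: 2 positive; Clause 5: 2 positive.
Total positive literal occurrences = 8.

8


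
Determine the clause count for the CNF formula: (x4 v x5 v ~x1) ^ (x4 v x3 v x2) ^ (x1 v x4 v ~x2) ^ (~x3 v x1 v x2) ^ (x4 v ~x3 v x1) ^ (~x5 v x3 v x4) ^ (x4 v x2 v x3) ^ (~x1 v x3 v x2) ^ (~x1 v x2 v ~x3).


Each group enclosed in parentheses joined by ^ is one clause.
Counting the conjuncts: 9 clauses.

9


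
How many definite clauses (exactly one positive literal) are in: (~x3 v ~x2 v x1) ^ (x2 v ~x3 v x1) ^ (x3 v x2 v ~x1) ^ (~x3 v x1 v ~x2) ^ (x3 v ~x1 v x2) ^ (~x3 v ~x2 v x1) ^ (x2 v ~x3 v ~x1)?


A definite clause has exactly one positive literal.
Clause 1: 1 positive -> definite
Clause 2: 2 positive -> not definite
Clause 3: 2 positive -> not definite
Clause 4: 1 positive -> definite
Clause 5: 2 positive -> not definite
Clause 6: 1 positive -> definite
Clause 7: 1 positive -> definite
Definite clause count = 4.

4


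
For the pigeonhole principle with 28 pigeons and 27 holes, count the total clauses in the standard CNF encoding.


The PHP encoding has two parts:
1) At-least-one-hole clauses: 28 (one per pigeon, each with 27 literals).
2) At-most-one-pigeon-per-hole clauses: 27 holes * C(28,2) = 27 * 378 = 10206.
Total clauses = 28 + 10206 = 10234.

10234


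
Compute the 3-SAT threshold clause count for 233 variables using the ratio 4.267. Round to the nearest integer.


The 3-SAT phase transition occurs at approximately 4.267 clauses per variable.
m = 4.267 * 233 = 994.211.
Rounded to nearest integer: 994.

994


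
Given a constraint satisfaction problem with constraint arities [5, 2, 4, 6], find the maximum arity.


The arities are: 5, 2, 4, 6.
Scan for the maximum value.
Maximum arity = 6.

6


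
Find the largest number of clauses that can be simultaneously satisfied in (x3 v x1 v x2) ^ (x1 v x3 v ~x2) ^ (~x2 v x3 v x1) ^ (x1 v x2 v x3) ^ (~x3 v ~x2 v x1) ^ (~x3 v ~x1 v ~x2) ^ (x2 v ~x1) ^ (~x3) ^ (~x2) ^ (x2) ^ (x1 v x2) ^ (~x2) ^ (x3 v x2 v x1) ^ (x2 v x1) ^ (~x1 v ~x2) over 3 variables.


Enumerate all 8 truth assignments.
For each, count how many of the 15 clauses are satisfied.
The formula is not fully satisfiable, so the maximum is below 15.
Maximum simultaneously satisfiable clauses = 13.

13


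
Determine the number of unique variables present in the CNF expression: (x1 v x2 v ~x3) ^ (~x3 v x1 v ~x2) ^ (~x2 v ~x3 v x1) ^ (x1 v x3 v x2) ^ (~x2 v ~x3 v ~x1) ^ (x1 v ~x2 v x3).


Identify each distinct variable in the formula.
Variables found: x1, x2, x3.
Total distinct variables = 3.

3


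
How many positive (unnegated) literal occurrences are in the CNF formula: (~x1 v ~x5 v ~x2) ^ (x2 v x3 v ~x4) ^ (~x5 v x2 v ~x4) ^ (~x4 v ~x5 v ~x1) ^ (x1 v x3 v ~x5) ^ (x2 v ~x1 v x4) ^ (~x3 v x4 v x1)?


Scan each clause for unnegated literals.
Clause 1: 0 positive; Clause 2: 2 positive; Clause 3: 1 positive; Clause 4: 0 positive; Clause 5: 2 positive; Clause 6: 2 positive; Clause 7: 2 positive.
Total positive literal occurrences = 9.

9


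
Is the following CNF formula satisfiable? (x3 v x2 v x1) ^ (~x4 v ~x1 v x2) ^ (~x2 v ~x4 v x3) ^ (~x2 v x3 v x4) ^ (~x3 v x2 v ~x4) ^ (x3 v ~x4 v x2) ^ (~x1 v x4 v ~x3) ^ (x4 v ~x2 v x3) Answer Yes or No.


Check all 16 possible truth assignments.
Number of satisfying assignments found: 5.
The formula is satisfiable.

Yes


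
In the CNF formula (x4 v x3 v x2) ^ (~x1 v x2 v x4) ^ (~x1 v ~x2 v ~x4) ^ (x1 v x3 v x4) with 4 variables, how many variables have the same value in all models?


Find all satisfying assignments: 10 model(s).
Check which variables have the same value in every model.
No variable is fixed across all models.
Backbone size = 0.

0


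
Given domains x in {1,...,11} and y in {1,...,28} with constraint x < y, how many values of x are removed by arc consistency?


For the constraint x < y, x needs a supporting value in y's domain.
x can be at most 27 (one less than y's maximum).
Valid x values from domain: 11 out of 11.
Pruned = 11 - 11 = 0.

0


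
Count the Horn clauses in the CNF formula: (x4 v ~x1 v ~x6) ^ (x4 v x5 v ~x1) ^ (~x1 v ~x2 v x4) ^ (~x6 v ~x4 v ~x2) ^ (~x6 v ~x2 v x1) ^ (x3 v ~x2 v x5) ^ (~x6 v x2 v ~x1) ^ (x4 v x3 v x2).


A Horn clause has at most one positive literal.
Clause 1: 1 positive lit(s) -> Horn
Clause 2: 2 positive lit(s) -> not Horn
Clause 3: 1 positive lit(s) -> Horn
Clause 4: 0 positive lit(s) -> Horn
Clause 5: 1 positive lit(s) -> Horn
Clause 6: 2 positive lit(s) -> not Horn
Clause 7: 1 positive lit(s) -> Horn
Clause 8: 3 positive lit(s) -> not Horn
Total Horn clauses = 5.

5


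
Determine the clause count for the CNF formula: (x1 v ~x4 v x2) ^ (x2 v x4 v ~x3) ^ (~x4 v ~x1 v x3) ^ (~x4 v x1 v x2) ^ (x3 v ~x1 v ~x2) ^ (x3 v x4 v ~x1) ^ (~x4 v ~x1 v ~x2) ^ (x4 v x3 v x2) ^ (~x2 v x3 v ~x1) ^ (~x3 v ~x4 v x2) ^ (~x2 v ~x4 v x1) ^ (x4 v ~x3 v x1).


Each group enclosed in parentheses joined by ^ is one clause.
Counting the conjuncts: 12 clauses.

12


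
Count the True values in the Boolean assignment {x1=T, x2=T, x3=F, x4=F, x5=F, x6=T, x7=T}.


The weight is the number of variables assigned True.
True variables: x1, x2, x6, x7.
Weight = 4.

4


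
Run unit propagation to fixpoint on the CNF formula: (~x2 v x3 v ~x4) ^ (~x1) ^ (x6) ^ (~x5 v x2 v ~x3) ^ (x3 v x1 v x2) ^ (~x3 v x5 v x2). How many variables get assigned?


Unit propagation repeatedly assigns the literal in any unit clause, then simplifies.
Assignments in order: x1 = F, x6 = T.
No further unit clauses remain.
Total variables assigned = 2.

2


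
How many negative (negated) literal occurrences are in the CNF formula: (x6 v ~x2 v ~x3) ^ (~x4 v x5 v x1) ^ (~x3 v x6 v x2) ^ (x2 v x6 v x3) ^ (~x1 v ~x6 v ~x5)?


Scan each clause for negated literals.
Clause 1: 2 negative; Clause 2: 1 negative; Clause 3: 1 negative; Clause 4: 0 negative; Clause 5: 3 negative.
Total negative literal occurrences = 7.

7


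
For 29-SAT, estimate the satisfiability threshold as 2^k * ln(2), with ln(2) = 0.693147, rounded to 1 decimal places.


Using the asymptotic formula: threshold ~ 2^k * ln(2).
2^29 = 536870912.
536870912 * 0.693147 = 372130462.0.

372130462.0


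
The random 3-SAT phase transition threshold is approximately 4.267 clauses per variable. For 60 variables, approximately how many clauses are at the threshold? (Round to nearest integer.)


The 3-SAT phase transition occurs at approximately 4.267 clauses per variable.
m = 4.267 * 60 = 256.02.
Rounded to nearest integer: 256.

256


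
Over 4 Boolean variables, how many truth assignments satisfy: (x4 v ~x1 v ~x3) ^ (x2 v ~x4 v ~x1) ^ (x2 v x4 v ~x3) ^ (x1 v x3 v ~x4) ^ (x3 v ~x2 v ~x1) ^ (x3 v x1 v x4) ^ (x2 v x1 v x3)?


Enumerate all 16 truth assignments over 4 variables.
Test each against every clause.
Satisfying assignments found: 5.

5


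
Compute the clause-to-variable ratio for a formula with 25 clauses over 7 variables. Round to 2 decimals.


Clause-to-variable ratio = clauses / variables.
25 / 7 = 3.57.

3.57


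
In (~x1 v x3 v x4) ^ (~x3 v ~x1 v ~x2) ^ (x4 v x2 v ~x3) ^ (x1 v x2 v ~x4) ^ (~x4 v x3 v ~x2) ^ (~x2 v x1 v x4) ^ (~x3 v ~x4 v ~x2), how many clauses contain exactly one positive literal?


A definite clause has exactly one positive literal.
Clause 1: 2 positive -> not definite
Clause 2: 0 positive -> not definite
Clause 3: 2 positive -> not definite
Clause 4: 2 positive -> not definite
Clause 5: 1 positive -> definite
Clause 6: 2 positive -> not definite
Clause 7: 0 positive -> not definite
Definite clause count = 1.

1


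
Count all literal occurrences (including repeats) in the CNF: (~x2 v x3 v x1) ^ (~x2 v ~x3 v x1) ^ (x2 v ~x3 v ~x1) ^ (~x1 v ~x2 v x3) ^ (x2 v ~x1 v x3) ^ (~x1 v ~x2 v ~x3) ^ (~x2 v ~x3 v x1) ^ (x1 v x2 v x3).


Clause lengths: 3, 3, 3, 3, 3, 3, 3, 3.
Sum = 3 + 3 + 3 + 3 + 3 + 3 + 3 + 3 = 24.

24


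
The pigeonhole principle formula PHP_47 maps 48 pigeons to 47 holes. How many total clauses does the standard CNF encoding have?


The PHP encoding has two parts:
1) At-least-one-hole clauses: 48 (one per pigeon, each with 47 literals).
2) At-most-one-pigeon-per-hole clauses: 47 holes * C(48,2) = 47 * 1128 = 53016.
Total clauses = 48 + 53016 = 53064.

53064


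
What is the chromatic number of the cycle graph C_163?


An odd cycle cannot be 2-colored: alternating two colors around the cycle returns to the start with a conflict.
Since 163 is odd, three colors are required (and three suffice).
Chromatic number = 3.

3


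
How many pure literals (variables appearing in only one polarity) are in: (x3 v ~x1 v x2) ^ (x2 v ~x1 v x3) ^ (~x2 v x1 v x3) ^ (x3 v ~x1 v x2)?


A pure literal appears in only one polarity across all clauses.
Pure literals: x3 (positive only).
Count = 1.

1


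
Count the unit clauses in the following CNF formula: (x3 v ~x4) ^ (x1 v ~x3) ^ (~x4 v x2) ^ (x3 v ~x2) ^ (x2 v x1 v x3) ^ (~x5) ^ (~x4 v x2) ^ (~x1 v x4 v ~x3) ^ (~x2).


A unit clause contains exactly one literal.
Unit clauses found: (~x5), (~x2).
Count = 2.

2


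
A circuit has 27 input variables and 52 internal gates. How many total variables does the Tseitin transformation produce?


The Tseitin transformation introduces one auxiliary variable per gate.
Total variables = inputs + gates = 27 + 52 = 79.

79


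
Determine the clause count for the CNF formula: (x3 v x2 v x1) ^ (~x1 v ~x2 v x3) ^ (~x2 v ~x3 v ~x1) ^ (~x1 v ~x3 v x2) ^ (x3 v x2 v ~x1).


Each group enclosed in parentheses joined by ^ is one clause.
Counting the conjuncts: 5 clauses.

5


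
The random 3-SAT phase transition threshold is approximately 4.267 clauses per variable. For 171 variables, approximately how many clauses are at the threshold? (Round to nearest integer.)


The 3-SAT phase transition occurs at approximately 4.267 clauses per variable.
m = 4.267 * 171 = 729.657.
Rounded to nearest integer: 730.

730


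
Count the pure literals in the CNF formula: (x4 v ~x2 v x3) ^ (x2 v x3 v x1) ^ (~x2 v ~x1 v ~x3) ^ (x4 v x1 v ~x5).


A pure literal appears in only one polarity across all clauses.
Pure literals: x4 (positive only), x5 (negative only).
Count = 2.

2


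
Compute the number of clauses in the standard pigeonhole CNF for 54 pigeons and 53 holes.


The PHP encoding has two parts:
1) At-least-one-hole clauses: 54 (one per pigeon, each with 53 literals).
2) At-most-one-pigeon-per-hole clauses: 53 holes * C(54,2) = 53 * 1431 = 75843.
Total clauses = 54 + 75843 = 75897.

75897


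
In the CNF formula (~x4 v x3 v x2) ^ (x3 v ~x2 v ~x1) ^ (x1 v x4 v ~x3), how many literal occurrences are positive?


Scan each clause for unnegated literals.
Clause 1: 2 positive; Clause 2: 1 positive; Clause 3: 2 positive.
Total positive literal occurrences = 5.

5


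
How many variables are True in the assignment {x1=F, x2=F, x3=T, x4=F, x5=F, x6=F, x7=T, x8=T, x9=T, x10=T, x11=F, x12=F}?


The weight is the number of variables assigned True.
True variables: x3, x7, x8, x9, x10.
Weight = 5.

5


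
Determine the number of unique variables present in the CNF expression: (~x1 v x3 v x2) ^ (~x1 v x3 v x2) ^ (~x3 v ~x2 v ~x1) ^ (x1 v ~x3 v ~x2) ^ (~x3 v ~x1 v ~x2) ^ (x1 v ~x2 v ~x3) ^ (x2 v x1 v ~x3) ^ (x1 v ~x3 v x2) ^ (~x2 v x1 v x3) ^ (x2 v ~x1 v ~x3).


Identify each distinct variable in the formula.
Variables found: x1, x2, x3.
Total distinct variables = 3.

3


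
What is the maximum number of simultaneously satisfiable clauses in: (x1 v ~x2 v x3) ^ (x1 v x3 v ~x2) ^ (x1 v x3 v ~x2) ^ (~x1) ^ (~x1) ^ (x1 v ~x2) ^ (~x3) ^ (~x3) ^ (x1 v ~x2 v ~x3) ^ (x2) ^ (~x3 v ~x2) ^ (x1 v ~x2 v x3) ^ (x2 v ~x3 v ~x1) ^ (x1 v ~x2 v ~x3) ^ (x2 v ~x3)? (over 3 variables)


Enumerate all 8 truth assignments.
For each, count how many of the 15 clauses are satisfied.
The formula is not fully satisfiable, so the maximum is below 15.
Maximum simultaneously satisfiable clauses = 14.

14


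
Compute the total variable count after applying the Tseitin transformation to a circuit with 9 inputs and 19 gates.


The Tseitin transformation introduces one auxiliary variable per gate.
Total variables = inputs + gates = 9 + 19 = 28.

28


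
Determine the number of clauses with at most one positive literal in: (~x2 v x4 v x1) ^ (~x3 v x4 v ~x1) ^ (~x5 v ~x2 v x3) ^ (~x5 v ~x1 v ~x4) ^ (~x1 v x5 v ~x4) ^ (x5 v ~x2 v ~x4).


A Horn clause has at most one positive literal.
Clause 1: 2 positive lit(s) -> not Horn
Clause 2: 1 positive lit(s) -> Horn
Clause 3: 1 positive lit(s) -> Horn
Clause 4: 0 positive lit(s) -> Horn
Clause 5: 1 positive lit(s) -> Horn
Clause 6: 1 positive lit(s) -> Horn
Total Horn clauses = 5.

5


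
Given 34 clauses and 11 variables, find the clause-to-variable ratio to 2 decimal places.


Clause-to-variable ratio = clauses / variables.
34 / 11 = 3.09.

3.09


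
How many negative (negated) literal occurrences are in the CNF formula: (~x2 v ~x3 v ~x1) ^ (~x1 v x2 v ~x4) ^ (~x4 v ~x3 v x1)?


Scan each clause for negated literals.
Clause 1: 3 negative; Clause 2: 2 negative; Clause 3: 2 negative.
Total negative literal occurrences = 7.

7


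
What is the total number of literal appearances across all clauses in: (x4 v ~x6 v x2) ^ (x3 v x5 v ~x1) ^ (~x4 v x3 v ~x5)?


Clause lengths: 3, 3, 3.
Sum = 3 + 3 + 3 = 9.

9


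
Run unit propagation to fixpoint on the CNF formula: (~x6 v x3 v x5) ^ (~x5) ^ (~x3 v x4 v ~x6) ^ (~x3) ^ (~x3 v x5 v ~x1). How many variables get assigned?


Unit propagation repeatedly assigns the literal in any unit clause, then simplifies.
Assignments in order: x5 = F, x3 = F, x6 = F.
No further unit clauses remain.
Total variables assigned = 3.

3


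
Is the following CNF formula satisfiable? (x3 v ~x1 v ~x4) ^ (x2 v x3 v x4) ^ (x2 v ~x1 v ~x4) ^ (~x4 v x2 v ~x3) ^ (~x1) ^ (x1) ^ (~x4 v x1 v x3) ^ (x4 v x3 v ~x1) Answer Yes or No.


Check all 16 possible truth assignments.
Number of satisfying assignments found: 0.
The formula is unsatisfiable.

No


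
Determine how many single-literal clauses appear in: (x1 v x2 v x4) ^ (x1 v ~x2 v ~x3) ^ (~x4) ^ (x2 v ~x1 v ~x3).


A unit clause contains exactly one literal.
Unit clauses found: (~x4).
Count = 1.

1


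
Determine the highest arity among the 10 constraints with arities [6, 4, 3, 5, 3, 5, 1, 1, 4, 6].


The arities are: 6, 4, 3, 5, 3, 5, 1, 1, 4, 6.
Scan for the maximum value.
Maximum arity = 6.

6


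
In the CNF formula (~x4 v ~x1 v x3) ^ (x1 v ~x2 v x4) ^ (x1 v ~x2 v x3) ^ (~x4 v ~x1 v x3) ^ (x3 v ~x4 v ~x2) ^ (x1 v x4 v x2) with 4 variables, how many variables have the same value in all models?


Find all satisfying assignments: 9 model(s).
Check which variables have the same value in every model.
No variable is fixed across all models.
Backbone size = 0.

0


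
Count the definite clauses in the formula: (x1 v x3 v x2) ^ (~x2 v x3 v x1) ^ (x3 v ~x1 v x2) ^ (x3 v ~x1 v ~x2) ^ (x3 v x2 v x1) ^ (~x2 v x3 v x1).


A definite clause has exactly one positive literal.
Clause 1: 3 positive -> not definite
Clause 2: 2 positive -> not definite
Clause 3: 2 positive -> not definite
Clause 4: 1 positive -> definite
Clause 5: 3 positive -> not definite
Clause 6: 2 positive -> not definite
Definite clause count = 1.

1


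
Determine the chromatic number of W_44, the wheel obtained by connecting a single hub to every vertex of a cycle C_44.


W_44 consists of the cycle C_44 together with a hub vertex adjacent to every cycle vertex.
The cycle C_44 needs 2 colors (even cycle -> 2).
The hub is adjacent to every cycle vertex, so it must receive a new color distinct from all of them.
Chromatic number = 2 + 1 = 3.

3


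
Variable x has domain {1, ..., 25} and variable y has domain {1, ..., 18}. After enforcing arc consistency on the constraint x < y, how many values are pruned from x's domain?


For the constraint x < y, x needs a supporting value in y's domain.
x can be at most 17 (one less than y's maximum).
Valid x values from domain: 17 out of 25.
Pruned = 25 - 17 = 8.

8


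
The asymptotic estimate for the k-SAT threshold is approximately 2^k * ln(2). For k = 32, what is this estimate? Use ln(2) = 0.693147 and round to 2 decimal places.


Using the asymptotic formula: threshold ~ 2^k * ln(2).
2^32 = 4294967296.
4294967296 * 0.693147 = 2977043696.32.

2977043696.32


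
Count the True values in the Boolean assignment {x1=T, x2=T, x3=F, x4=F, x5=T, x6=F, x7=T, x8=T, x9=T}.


The weight is the number of variables assigned True.
True variables: x1, x2, x5, x7, x8, x9.
Weight = 6.

6


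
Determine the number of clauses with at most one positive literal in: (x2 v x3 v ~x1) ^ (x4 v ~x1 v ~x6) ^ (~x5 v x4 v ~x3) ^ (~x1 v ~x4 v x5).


A Horn clause has at most one positive literal.
Clause 1: 2 positive lit(s) -> not Horn
Clause 2: 1 positive lit(s) -> Horn
Clause 3: 1 positive lit(s) -> Horn
Clause 4: 1 positive lit(s) -> Horn
Total Horn clauses = 3.

3
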